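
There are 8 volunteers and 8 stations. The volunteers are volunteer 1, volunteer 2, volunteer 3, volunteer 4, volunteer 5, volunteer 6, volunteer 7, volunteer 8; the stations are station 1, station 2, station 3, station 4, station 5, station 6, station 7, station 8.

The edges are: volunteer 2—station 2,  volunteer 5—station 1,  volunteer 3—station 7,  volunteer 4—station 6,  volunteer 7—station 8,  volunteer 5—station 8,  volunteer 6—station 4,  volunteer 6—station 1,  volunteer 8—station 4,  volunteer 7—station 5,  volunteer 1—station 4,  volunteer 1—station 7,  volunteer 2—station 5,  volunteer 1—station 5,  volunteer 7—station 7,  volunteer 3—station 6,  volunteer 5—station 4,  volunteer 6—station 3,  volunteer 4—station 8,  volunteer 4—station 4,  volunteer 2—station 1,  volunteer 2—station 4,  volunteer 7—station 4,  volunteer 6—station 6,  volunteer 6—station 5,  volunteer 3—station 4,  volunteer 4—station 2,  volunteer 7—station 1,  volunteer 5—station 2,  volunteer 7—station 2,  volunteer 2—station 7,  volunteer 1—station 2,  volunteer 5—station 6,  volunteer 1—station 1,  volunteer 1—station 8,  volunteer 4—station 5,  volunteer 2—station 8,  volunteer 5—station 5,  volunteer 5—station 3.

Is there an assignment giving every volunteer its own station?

Yes

A valid assignment of size 8: volunteer 1–station 8, volunteer 2–station 1, volunteer 3–station 7, volunteer 4–station 5, volunteer 5–station 6, volunteer 6–station 3, volunteer 7–station 2, volunteer 8–station 4.
Every volunteer is matched, so this is a perfect matching.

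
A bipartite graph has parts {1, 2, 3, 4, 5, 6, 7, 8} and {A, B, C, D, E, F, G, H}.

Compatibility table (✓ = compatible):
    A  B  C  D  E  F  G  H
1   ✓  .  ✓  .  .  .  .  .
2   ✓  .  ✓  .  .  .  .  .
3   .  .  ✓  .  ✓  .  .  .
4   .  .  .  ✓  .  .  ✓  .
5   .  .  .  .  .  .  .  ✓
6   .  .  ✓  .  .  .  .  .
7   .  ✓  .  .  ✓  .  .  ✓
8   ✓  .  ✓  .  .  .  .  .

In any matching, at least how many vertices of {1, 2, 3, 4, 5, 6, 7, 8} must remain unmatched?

2

For example, pair 1–A, 2–C, 3–E, 4–G, 5–H, 7–B.
The set {1, 2, 6, 8} has only 2 neighbours ({A, C}), so by Hall's theorem at most 6 of the 8 left vertices can be matched.
That matches 6 of the 8, leaving 2 unmatched; no matching can do better.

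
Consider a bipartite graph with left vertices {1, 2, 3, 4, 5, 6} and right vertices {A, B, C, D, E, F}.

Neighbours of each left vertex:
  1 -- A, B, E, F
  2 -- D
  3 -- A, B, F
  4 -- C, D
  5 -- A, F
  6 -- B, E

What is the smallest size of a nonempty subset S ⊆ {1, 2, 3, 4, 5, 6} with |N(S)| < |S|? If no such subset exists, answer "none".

A matching saturating every left vertex exists, for instance 1→E, 2→D, 3→F, 4→C, 5→A, 6→B.
By Hall's marriage theorem, this means |N(S)| ≥ |S| for every subset S, so no violating subset exists.

none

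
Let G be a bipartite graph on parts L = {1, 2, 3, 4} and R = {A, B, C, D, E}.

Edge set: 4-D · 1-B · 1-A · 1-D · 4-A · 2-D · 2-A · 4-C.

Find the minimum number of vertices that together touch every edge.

The 3 edges 1–B, 2–D, 4–C form a matching, so any vertex cover needs at least 3 vertices (one per matched edge).
Conversely {1, 2, 4} meets every edge and has exactly 3 vertices, so 3 is optimal.

3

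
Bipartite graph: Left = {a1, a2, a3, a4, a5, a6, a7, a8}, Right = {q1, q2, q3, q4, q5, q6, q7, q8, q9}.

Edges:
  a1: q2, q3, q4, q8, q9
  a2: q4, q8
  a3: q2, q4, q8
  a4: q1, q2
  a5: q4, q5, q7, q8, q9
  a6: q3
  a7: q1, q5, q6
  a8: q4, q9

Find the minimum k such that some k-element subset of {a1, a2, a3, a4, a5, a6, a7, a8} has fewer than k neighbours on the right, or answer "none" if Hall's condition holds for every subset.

A matching saturating every left vertex exists, for instance a1→q4, a2→q8, a3→q2, a4→q1, a5→q7, a6→q3, a7→q6, a8→q9.
By Hall's marriage theorem, this means |N(S)| ≥ |S| for every subset S, so no violating subset exists.

none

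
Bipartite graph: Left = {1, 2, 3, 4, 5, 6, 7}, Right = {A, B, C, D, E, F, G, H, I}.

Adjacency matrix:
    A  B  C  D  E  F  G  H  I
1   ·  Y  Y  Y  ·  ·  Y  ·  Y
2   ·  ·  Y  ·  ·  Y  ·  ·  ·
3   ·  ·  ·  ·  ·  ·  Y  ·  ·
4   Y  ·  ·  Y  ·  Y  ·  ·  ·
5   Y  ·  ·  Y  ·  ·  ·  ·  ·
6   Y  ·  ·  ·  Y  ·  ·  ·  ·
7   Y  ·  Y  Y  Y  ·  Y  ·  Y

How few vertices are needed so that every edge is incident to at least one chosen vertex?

7

{1, 2, 3, 4, 5, 6, 7} is a vertex cover of size 7: every edge has an endpoint in this set.
No smaller cover exists because 1–B, 2–C, 3–G, 4–F, 5–D, 6–E, 7–A is a matching of size 7, and a cover must include an endpoint of each of these disjoint edges (König's theorem).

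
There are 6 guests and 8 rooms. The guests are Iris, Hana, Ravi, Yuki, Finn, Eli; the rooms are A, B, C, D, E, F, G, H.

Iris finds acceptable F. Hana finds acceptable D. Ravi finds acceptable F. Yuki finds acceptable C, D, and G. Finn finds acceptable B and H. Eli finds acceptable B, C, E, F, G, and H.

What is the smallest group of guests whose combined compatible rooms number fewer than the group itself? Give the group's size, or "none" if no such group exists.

2

Take S = {Iris, Ravi}. Its neighbourhood is {F}, so |N(S)| = 1 < |S| = 2.
No single vertex violates Hall's condition since each has at least one neighbour, so 2 is the minimum.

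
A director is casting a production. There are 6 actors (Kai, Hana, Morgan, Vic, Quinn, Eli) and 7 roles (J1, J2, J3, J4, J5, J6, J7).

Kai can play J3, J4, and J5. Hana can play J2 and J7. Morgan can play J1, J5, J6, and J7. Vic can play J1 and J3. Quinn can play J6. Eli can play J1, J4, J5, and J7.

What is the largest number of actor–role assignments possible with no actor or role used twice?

A valid assignment of size 6: Kai→J3, Hana→J2, Morgan→J5, Vic→J1, Quinn→J6, Eli→J7.
All 6 actors are matched, so no larger matching exists.

6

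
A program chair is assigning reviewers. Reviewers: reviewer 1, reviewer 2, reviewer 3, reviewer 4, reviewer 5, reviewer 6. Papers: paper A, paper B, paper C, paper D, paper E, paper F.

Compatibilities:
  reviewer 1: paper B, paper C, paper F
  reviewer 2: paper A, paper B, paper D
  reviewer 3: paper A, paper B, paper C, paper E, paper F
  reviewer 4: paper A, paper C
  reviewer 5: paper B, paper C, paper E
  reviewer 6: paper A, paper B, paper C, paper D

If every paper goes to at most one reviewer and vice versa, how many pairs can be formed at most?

6

For example, pair reviewer 1→paper B, reviewer 2→paper D, reviewer 3→paper F, reviewer 4→paper A, reviewer 5→paper E, reviewer 6→paper C.
This saturates every reviewer, so 6 is the maximum.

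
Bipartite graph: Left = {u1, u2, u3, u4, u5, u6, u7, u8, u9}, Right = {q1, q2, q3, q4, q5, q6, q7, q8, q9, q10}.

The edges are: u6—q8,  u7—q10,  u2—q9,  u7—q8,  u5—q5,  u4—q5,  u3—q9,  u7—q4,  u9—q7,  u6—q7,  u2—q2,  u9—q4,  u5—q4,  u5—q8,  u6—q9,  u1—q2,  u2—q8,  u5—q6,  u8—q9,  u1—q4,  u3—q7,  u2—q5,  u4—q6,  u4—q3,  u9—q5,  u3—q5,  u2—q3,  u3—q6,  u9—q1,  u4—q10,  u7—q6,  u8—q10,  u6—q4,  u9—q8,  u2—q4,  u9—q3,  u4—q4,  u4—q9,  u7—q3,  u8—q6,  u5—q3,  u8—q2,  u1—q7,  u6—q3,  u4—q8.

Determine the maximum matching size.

9

For example, pair u1–q7, u2–q2, u3–q5, u4–q6, u5–q3, u6–q9, u7–q8, u8–q10, u9–q4.
This saturates every left vertex, so 9 is the maximum.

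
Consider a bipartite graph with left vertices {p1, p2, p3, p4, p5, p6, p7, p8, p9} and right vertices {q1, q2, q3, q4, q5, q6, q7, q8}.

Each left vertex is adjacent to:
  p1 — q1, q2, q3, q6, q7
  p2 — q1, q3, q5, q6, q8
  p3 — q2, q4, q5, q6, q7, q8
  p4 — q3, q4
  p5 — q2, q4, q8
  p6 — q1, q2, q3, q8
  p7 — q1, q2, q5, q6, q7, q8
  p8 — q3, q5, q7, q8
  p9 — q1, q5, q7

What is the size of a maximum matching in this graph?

One maximum matching: p1-q1, p2-q5, p3-q6, p4-q3, p5-q4, p6-q2, p7-q7, p8-q8.
The set {p1, p2, p3, p4, p5, p6, p7, p8, p9} has only 8 neighbours ({q1, q2, q3, q4, q5, q6, q7, q8}), so by Hall's theorem at most 8 of the 9 left vertices can be matched.

8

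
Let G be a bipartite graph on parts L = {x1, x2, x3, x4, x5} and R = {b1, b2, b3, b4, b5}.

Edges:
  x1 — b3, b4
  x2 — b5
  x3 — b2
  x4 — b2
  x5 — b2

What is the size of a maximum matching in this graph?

A valid assignment of size 3: x1–b3, x2–b5, x3–b2.
The set {x3, x4, x5} has only 1 neighbour ({b2}), so by Hall's theorem at most 3 of the 5 left vertices can be matched.

3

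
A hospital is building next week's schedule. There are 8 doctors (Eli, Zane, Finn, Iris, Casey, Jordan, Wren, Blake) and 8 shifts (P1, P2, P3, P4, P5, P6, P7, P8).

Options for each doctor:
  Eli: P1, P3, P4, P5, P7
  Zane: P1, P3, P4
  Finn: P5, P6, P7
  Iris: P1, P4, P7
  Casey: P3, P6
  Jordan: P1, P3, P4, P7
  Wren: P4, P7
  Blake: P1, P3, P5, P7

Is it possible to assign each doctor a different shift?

No

The set {Eli, Zane, Finn, Iris, Casey, Jordan, Wren, Blake} has only 6 neighbours ({P1, P3, P4, P5, P6, P7}), so by Hall's theorem at most 6 of the 8 doctors can be matched.
Hence no matching covers every doctor.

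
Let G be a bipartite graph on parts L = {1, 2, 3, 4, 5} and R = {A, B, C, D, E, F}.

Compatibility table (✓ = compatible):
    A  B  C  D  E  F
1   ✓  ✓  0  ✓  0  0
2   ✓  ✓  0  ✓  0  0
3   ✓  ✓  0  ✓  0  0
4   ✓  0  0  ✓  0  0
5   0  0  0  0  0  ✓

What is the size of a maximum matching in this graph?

A valid assignment of size 4: 1–A, 2–D, 3–B, 5–F.
The set {1, 2, 3, 4} has only 3 neighbours ({A, B, D}), so by Hall's theorem at most 4 of the 5 left vertices can be matched.

4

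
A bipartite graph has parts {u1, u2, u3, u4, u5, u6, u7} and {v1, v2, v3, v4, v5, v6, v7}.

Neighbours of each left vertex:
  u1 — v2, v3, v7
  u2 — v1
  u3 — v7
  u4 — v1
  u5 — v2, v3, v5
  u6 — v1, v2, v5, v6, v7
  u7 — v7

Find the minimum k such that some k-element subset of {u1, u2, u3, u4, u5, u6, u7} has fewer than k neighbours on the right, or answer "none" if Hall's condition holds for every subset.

Take S = {u2, u4}. Its neighbourhood is {v1}, so |N(S)| = 1 < |S| = 2.
No single vertex violates Hall's condition since each has at least one neighbour, so 2 is the minimum.

2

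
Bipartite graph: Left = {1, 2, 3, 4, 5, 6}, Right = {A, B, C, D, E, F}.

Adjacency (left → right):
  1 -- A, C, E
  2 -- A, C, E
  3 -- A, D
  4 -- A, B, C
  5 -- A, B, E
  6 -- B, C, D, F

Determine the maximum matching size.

A valid assignment of size 6: 1→E, 2→A, 3→D, 4→C, 5→B, 6→F.
This saturates every left vertex, so 6 is the maximum.

6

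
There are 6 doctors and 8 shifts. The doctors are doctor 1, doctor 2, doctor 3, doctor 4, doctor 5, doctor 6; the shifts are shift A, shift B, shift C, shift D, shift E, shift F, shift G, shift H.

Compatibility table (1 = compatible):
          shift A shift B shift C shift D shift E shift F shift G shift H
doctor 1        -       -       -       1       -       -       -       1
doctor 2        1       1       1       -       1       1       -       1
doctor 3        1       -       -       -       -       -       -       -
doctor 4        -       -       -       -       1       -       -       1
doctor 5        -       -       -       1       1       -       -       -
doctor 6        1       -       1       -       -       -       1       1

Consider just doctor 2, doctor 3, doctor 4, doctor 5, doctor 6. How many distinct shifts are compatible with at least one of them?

8

The union of neighbours of {doctor 2, doctor 3, doctor 4, doctor 5, doctor 6} is {shift A, shift B, shift C, shift D, shift E, shift F, shift G, shift H}, which has 8 elements.
Since |N(S)| = 8 ≥ |S| = 5, Hall's condition holds for this subset.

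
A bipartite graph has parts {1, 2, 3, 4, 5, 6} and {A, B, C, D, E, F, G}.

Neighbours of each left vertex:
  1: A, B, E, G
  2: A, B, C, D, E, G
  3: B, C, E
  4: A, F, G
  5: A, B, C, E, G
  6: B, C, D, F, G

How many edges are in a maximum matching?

For example, pair 1-B, 2-E, 3-C, 4-F, 5-A, 6-G.
This saturates every left vertex, so 6 is the maximum.

6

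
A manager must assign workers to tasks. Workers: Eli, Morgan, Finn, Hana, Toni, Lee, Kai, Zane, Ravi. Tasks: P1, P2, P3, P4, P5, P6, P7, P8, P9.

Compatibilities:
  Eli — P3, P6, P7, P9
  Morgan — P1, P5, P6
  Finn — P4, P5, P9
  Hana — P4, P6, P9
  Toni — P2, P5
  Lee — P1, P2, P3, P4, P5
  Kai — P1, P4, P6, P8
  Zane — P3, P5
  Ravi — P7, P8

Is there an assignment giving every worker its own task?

For example, pair Eli–P9, Morgan–P6, Finn–P5, Hana–P4, Toni–P2, Lee–P1, Kai–P8, Zane–P3, Ravi–P7.
All 9 workers are covered.

Yes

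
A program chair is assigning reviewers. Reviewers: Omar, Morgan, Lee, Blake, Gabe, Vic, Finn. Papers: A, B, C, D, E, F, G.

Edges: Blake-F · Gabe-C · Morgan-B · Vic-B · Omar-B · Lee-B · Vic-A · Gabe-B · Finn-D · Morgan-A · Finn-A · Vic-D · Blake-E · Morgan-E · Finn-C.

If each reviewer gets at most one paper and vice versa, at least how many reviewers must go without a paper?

A valid assignment of size 6: Omar-B, Morgan-E, Blake-F, Gabe-C, Vic-A, Finn-D.
The set {Omar, Lee} has only 1 neighbour ({B}), so by Hall's theorem at most 6 of the 7 reviewers can be matched.
That matches 6 of the 7, leaving 1 unmatched; no matching can do better.

1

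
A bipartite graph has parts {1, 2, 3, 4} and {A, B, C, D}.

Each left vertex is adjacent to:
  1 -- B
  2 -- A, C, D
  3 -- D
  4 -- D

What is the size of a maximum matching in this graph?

3

A valid assignment of size 3: 1-B, 2-C, 3-D.
The set {3, 4} has only 1 neighbour ({D}), so by Hall's theorem at most 3 of the 4 left vertices can be matched.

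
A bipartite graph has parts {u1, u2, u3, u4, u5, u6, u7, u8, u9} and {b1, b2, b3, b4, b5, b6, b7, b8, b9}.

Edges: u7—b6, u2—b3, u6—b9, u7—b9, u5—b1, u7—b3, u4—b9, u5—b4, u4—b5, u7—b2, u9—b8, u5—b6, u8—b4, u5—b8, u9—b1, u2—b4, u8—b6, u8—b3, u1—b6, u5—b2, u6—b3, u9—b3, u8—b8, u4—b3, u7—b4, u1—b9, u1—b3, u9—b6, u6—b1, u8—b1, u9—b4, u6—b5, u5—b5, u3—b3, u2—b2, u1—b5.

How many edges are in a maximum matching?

One maximum matching: u1–b6, u2–b2, u3–b3, u4–b9, u5–b8, u6–b5, u7–b4, u8–b1.
The set {u1, u2, u3, u4, u5, u6, u7, u8, u9} has only 8 neighbours ({b1, b2, b3, b4, b5, b6, b8, b9}), so by Hall's theorem at most 8 of the 9 left vertices can be matched.

8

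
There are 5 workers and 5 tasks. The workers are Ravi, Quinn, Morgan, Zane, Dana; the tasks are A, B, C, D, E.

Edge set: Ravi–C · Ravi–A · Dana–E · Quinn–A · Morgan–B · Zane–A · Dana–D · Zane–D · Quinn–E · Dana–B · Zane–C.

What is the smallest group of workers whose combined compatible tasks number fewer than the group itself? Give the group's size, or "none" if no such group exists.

none

A matching saturating every worker exists, for instance Ravi→C, Quinn→A, Morgan→B, Zane→D, Dana→E.
By Hall's marriage theorem, this means |N(S)| ≥ |S| for every subset S, so no violating subset exists.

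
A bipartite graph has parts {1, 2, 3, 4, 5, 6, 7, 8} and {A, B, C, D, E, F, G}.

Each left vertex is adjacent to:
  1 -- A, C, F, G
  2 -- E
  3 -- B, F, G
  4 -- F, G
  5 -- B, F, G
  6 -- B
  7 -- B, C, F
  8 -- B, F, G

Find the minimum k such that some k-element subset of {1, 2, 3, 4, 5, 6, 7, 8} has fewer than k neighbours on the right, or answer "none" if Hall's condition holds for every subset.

4

Take S = {3, 4, 5, 6}. Its neighbourhood is {B, F, G}, so |N(S)| = 3 < |S| = 4.
Every subset of size less than 4 has at least as many neighbours as members, so 4 is the minimum.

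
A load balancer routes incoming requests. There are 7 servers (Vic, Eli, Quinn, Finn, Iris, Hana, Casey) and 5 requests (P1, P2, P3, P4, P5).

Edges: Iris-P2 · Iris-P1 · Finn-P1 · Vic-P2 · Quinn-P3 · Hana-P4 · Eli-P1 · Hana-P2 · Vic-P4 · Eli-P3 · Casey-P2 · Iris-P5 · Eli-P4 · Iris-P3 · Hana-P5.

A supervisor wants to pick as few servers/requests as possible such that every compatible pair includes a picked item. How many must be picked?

The 5 edges Vic–P2, Eli–P4, Quinn–P3, Finn–P1, Iris–P5 form a matching, so any vertex cover needs at least 5 vertices (one per matched edge).
Conversely {P1, P2, P3, P4, P5} meets every edge and has exactly 5 vertices, so 5 is optimal.

5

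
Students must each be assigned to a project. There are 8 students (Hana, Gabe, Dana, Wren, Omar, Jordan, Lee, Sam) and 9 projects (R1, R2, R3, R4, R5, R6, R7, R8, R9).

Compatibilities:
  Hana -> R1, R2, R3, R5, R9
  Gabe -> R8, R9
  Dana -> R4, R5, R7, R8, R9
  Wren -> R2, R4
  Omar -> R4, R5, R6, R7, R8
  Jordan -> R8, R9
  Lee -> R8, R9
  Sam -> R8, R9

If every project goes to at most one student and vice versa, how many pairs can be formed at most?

For example, pair Hana→R3, Gabe→R9, Dana→R4, Wren→R2, Omar→R6, Jordan→R8.
The set {Gabe, Jordan, Lee, Sam} has only 2 neighbours ({R8, R9}), so by Hall's theorem at most 6 of the 8 students can be matched.

6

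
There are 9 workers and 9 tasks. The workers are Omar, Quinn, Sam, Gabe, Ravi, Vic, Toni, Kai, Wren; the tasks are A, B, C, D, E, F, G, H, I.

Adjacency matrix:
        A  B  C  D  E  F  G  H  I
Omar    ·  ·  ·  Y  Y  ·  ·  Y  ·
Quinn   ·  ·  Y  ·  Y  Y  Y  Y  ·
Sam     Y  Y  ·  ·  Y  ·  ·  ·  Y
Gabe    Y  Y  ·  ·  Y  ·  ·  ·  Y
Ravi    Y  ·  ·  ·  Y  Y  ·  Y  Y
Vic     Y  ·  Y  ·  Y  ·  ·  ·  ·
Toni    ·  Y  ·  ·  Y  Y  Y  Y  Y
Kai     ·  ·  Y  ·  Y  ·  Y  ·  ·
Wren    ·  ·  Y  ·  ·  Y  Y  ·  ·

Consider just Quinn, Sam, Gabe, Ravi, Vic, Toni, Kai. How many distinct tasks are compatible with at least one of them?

8

The union of neighbours of {Quinn, Sam, Gabe, Ravi, Vic, Toni, Kai} is {A, B, C, E, F, G, H, I}, which has 8 elements.
Since |N(S)| = 8 ≥ |S| = 7, Hall's condition holds for this subset.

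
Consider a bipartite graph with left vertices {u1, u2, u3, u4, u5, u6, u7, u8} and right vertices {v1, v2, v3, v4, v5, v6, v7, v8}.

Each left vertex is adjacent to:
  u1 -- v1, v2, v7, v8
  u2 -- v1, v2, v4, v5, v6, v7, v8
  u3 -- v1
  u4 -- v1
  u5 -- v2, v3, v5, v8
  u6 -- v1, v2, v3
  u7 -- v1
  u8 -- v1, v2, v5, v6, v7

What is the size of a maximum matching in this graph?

6

One maximum matching: u1→v7, u2→v6, u3→v1, u5→v8, u6→v3, u8→v2.
The set {u3, u4, u7} has only 1 neighbour ({v1}), so by Hall's theorem at most 6 of the 8 left vertices can be matched.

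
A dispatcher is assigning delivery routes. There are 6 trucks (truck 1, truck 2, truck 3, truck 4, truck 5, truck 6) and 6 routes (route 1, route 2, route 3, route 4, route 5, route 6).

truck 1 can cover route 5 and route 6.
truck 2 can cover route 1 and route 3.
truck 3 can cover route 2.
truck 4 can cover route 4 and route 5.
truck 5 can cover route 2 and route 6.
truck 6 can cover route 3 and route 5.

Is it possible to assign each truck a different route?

A valid assignment of size 6: truck 1–route 5, truck 2–route 1, truck 3–route 2, truck 4–route 4, truck 5–route 6, truck 6–route 3.
All 6 trucks are covered.

Yes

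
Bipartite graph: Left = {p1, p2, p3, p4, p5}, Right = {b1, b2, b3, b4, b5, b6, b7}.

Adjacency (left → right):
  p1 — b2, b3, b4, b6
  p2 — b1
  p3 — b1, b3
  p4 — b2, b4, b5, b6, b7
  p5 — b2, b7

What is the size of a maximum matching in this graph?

5

For example, pair p1-b6, p2-b1, p3-b3, p4-b5, p5-b7.
This saturates every left vertex, so 5 is the maximum.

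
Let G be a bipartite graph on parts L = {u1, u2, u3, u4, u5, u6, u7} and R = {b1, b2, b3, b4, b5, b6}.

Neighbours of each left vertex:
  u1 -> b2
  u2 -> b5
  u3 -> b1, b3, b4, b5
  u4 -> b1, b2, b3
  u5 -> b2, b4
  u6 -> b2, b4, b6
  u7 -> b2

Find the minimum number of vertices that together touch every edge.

{u2, u3, u4, u5, u6, b2} is a vertex cover of size 6: every edge has an endpoint in this set.
No smaller cover exists because u1–b2, u2–b5, u3–b3, u4–b1, u5–b4, u6–b6 is a matching of size 6, and a cover must include an endpoint of each of these disjoint edges (König's theorem).

6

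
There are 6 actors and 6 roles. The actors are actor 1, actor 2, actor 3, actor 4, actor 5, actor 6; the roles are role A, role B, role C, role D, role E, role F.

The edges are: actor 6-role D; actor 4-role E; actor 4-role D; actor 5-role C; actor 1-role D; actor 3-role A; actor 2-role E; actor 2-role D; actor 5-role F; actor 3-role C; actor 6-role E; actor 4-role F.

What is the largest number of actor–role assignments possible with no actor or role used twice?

5

One maximum matching: actor 1-role D, actor 2-role E, actor 3-role A, actor 4-role F, actor 5-role C.
The set {actor 1, actor 2, actor 6} has only 2 neighbours ({role D, role E}), so by Hall's theorem at most 5 of the 6 actors can be matched.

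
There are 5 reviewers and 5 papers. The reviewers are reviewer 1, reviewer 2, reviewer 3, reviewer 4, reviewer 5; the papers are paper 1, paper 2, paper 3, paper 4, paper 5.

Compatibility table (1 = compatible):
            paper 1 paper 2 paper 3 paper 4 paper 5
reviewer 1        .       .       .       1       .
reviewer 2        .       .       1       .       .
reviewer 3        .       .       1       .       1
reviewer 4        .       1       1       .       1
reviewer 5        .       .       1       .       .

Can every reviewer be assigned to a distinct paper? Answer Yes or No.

The set {reviewer 2, reviewer 5} has only 1 neighbour ({paper 3}), so by Hall's theorem at most 4 of the 5 reviewers can be matched.
Hence no matching covers every reviewer.

No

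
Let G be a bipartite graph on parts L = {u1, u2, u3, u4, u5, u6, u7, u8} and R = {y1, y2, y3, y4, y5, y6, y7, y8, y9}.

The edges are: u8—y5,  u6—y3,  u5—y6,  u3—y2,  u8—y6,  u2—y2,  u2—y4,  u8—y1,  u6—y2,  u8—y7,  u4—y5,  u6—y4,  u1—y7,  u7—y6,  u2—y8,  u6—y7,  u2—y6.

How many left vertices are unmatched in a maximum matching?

A valid assignment of size 7: u1-y7, u2-y8, u3-y2, u4-y5, u5-y6, u6-y3, u8-y1.
The set {u5, u7} has only 1 neighbour ({y6}), so by Hall's theorem at most 7 of the 8 left vertices can be matched.
That matches 7 of the 8, leaving 1 unmatched; no matching can do better.

1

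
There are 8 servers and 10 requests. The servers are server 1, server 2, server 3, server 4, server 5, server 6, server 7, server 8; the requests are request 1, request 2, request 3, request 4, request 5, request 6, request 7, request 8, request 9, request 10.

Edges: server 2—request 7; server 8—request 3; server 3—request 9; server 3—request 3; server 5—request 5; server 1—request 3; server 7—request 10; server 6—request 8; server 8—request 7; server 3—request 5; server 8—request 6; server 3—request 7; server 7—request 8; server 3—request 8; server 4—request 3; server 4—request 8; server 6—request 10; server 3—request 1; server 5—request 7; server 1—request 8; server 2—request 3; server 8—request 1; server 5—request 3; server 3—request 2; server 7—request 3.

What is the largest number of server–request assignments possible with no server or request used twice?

For example, pair server 1-request 8, server 2-request 7, server 3-request 9, server 4-request 3, server 5-request 5, server 6-request 10, server 8-request 6.
The set {server 1, server 4, server 6, server 7} has only 3 neighbours ({request 10, request 3, request 8}), so by Hall's theorem at most 7 of the 8 servers can be matched.

7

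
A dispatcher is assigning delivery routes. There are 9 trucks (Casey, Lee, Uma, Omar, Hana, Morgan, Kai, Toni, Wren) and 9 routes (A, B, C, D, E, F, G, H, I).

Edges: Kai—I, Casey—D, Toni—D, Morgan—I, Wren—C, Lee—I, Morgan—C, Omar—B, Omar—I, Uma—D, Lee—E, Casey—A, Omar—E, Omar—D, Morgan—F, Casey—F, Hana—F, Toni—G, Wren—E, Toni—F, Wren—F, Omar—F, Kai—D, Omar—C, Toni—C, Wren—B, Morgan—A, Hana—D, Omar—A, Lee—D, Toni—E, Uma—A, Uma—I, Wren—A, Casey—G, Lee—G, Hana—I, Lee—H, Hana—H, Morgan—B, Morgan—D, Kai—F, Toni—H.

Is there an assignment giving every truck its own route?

Yes

For example, pair Casey–F, Lee–G, Uma–I, Omar–E, Hana–H, Morgan–B, Kai–D, Toni–C, Wren–A.
All 9 trucks are covered.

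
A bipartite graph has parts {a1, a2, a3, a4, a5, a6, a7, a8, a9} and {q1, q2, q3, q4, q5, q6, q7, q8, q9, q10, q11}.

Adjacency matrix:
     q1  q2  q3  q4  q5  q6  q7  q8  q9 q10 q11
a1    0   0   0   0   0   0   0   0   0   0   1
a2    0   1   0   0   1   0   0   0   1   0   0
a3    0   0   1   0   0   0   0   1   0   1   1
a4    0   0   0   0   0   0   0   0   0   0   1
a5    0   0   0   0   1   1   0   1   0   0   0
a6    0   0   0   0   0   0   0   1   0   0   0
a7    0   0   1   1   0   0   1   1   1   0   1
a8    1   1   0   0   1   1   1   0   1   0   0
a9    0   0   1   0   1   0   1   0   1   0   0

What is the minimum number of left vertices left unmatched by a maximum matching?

1

For example, pair a1→q11, a2→q2, a3→q10, a5→q6, a6→q8, a7→q4, a8→q9, a9→q5.
The set {a1, a4} has only 1 neighbour ({q11}), so by Hall's theorem at most 8 of the 9 left vertices can be matched.
That matches 8 of the 9, leaving 1 unmatched; no matching can do better.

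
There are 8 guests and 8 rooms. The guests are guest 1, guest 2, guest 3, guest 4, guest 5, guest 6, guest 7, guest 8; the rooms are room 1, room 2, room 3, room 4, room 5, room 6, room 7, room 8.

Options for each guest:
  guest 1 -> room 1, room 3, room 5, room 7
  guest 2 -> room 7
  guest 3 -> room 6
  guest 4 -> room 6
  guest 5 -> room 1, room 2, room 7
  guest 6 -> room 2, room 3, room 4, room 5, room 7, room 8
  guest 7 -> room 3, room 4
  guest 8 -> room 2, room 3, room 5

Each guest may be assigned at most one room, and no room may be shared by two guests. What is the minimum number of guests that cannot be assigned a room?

1

A valid assignment of size 7: guest 1-room 1, guest 2-room 7, guest 3-room 6, guest 5-room 2, guest 6-room 8, guest 7-room 4, guest 8-room 3.
The set {guest 3, guest 4} has only 1 neighbour ({room 6}), so by Hall's theorem at most 7 of the 8 guests can be matched.
That matches 7 of the 8, leaving 1 unmatched; no matching can do better.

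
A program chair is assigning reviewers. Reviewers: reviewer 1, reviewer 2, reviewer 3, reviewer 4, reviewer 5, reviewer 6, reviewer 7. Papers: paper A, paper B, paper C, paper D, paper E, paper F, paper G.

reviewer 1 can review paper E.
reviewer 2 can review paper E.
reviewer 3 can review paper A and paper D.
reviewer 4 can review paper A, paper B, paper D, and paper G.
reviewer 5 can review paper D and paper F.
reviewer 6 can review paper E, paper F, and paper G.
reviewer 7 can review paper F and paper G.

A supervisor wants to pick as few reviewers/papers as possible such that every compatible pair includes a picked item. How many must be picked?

{reviewer 3, reviewer 4, reviewer 5, reviewer 6, reviewer 7, paper E} is a vertex cover of size 6: every edge has an endpoint in this set.
No smaller cover exists because reviewer 1–paper E, reviewer 3–paper A, reviewer 4–paper B, reviewer 5–paper D, reviewer 6–paper G, reviewer 7–paper F is a matching of size 6, and a cover must include an endpoint of each of these disjoint edges (König's theorem).

6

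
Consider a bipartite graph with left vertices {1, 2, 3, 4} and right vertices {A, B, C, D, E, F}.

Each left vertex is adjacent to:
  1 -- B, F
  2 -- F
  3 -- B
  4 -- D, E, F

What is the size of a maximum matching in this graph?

One maximum matching: 1–B, 2–F, 4–E.
The set {1, 2, 3} has only 2 neighbours ({B, F}), so by Hall's theorem at most 3 of the 4 left vertices can be matched.

3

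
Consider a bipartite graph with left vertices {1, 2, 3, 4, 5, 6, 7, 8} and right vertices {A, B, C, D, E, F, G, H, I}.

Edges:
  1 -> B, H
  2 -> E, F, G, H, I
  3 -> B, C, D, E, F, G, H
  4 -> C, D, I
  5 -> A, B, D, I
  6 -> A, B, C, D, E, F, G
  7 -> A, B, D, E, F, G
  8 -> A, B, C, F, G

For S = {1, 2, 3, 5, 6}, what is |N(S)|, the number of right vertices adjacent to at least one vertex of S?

9

The union of neighbours of {1, 2, 3, 5, 6} is {A, B, C, D, E, F, G, H, I}, which has 9 elements.
Since |N(S)| = 9 ≥ |S| = 5, Hall's condition holds for this subset.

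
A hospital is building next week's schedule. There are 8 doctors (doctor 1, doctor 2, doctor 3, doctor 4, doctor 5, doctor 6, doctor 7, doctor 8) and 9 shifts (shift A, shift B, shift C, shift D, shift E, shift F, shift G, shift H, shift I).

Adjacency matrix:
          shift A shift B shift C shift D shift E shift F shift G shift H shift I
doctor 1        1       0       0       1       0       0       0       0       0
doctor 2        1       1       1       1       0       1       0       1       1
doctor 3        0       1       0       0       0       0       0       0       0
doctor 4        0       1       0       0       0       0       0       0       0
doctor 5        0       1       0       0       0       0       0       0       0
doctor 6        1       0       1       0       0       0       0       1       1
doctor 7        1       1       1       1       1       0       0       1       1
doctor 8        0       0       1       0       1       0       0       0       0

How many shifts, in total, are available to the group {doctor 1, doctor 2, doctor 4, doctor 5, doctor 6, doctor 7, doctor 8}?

The union of neighbours of {doctor 1, doctor 2, doctor 4, doctor 5, doctor 6, doctor 7, doctor 8} is {shift A, shift B, shift C, shift D, shift E, shift F, shift H, shift I}, which has 8 elements.
Since |N(S)| = 8 ≥ |S| = 7, Hall's condition holds for this subset.

8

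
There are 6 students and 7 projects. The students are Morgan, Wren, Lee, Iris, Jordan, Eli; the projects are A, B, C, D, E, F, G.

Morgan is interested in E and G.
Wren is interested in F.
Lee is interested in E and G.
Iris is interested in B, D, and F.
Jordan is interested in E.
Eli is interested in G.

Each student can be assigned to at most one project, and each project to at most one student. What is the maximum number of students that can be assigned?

4

A valid assignment of size 4: Morgan–G, Wren–F, Lee–E, Iris–B.
The set {Morgan, Lee, Jordan, Eli} has only 2 neighbours ({E, G}), so by Hall's theorem at most 4 of the 6 students can be matched.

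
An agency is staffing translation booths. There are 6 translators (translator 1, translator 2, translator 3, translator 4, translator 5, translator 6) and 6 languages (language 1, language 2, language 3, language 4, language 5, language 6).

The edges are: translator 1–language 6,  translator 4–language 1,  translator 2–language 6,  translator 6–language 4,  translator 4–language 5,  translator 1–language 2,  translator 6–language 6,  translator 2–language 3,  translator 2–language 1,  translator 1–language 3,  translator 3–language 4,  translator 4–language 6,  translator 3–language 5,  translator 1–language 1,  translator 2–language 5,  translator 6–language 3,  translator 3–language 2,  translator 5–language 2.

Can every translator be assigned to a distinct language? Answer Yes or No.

For example, pair translator 1-language 1, translator 2-language 3, translator 3-language 4, translator 4-language 5, translator 5-language 2, translator 6-language 6.
All 6 translators are covered.

Yes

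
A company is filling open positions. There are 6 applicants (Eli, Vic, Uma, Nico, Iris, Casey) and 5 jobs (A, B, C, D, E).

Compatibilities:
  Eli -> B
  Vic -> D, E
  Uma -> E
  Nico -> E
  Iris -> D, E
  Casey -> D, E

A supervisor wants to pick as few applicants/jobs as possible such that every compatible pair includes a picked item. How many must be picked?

A maximum matching has 3 edges (e.g. Eli–B, Vic–D, Uma–E).
By König's theorem the minimum vertex cover has the same size. One such cover is {Eli, D, E}.

3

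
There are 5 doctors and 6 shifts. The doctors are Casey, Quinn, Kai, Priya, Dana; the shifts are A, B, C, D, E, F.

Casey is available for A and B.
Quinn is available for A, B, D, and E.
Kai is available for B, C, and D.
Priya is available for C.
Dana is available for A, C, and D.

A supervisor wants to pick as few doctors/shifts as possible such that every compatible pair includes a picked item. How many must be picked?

A maximum matching has 5 edges (e.g. Casey–A, Quinn–E, Kai–B, Priya–C, Dana–D).
By König's theorem the minimum vertex cover has the same size. One such cover is {Casey, Quinn, Kai, Priya, Dana}.

5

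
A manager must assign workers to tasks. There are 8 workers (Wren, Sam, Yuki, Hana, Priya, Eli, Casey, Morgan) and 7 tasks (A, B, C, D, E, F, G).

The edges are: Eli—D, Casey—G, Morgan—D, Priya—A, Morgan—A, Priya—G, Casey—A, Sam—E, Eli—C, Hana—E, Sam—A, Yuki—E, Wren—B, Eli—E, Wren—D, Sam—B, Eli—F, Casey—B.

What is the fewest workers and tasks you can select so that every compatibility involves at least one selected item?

6

The 6 edges Wren–D, Sam–A, Yuki–E, Priya–G, Eli–C, Casey–B form a matching, so any vertex cover needs at least 6 vertices (one per matched edge).
Conversely {Eli, A, B, D, E, G} meets every edge and has exactly 6 vertices, so 6 is optimal.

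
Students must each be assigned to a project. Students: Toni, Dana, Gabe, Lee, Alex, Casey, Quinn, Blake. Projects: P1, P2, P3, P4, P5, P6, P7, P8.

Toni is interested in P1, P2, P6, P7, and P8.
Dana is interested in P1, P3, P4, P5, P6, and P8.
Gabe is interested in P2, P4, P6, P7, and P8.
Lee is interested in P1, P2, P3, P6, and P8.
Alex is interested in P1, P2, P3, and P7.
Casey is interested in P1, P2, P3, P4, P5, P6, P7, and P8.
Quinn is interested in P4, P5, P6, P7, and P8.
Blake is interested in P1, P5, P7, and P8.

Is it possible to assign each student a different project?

Yes

For example, pair Toni→P2, Dana→P3, Gabe→P4, Lee→P6, Alex→P7, Casey→P5, Quinn→P8, Blake→P1.
All 8 students are covered.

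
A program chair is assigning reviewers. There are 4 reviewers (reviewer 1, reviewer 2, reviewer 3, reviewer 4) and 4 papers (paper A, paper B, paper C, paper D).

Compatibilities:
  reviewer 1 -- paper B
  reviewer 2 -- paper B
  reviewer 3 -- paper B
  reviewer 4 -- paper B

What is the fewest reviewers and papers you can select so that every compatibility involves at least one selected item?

A maximum matching has 1 edge (e.g. reviewer 1–paper B).
By König's theorem the minimum vertex cover has the same size. One such cover is {paper B}.

1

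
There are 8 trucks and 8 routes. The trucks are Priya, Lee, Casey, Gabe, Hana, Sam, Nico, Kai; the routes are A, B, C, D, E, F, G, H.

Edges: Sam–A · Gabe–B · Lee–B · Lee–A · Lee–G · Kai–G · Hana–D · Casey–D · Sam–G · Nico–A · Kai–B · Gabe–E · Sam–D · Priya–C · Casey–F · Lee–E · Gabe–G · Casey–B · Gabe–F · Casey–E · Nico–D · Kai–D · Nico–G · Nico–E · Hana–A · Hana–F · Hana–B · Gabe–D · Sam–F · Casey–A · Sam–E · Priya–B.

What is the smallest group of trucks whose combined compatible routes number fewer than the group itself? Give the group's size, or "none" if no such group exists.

7

Take S = {Lee, Casey, Gabe, Hana, Sam, Nico, Kai}. Its neighbourhood is {A, B, D, E, F, G}, so |N(S)| = 6 < |S| = 7.
Every subset of size less than 7 has at least as many neighbours as members, so 7 is the minimum.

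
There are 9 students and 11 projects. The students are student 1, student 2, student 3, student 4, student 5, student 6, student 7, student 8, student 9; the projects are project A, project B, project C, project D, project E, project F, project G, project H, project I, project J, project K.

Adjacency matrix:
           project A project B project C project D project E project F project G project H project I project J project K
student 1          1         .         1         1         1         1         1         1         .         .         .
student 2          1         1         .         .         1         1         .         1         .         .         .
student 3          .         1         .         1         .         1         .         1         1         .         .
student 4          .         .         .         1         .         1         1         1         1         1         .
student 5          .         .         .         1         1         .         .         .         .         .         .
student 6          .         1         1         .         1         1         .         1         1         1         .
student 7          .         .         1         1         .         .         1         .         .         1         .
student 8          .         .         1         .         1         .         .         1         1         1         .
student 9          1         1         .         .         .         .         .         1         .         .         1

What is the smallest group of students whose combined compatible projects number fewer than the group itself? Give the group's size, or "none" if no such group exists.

none

A matching saturating every student exists, for instance student 1→project H, student 2→project A, student 3→project F, student 4→project G, student 5→project E, student 6→project J, student 7→project C, student 8→project I, student 9→project K.
By Hall's marriage theorem, this means |N(S)| ≥ |S| for every subset S, so no violating subset exists.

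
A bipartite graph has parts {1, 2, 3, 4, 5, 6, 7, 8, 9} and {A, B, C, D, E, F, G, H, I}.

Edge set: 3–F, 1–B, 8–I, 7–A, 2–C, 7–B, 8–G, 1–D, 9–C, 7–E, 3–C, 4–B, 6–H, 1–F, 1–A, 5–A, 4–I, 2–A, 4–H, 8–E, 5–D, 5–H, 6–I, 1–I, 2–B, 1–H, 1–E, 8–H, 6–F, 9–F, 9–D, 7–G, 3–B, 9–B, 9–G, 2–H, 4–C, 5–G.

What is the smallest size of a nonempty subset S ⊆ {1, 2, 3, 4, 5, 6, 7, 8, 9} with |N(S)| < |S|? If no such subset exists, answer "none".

none

A matching saturating every left vertex exists, for instance 1→A, 2→C, 3→F, 4→I, 5→D, 6→H, 7→B, 8→E, 9→G.
By Hall's marriage theorem, this means |N(S)| ≥ |S| for every subset S, so no violating subset exists.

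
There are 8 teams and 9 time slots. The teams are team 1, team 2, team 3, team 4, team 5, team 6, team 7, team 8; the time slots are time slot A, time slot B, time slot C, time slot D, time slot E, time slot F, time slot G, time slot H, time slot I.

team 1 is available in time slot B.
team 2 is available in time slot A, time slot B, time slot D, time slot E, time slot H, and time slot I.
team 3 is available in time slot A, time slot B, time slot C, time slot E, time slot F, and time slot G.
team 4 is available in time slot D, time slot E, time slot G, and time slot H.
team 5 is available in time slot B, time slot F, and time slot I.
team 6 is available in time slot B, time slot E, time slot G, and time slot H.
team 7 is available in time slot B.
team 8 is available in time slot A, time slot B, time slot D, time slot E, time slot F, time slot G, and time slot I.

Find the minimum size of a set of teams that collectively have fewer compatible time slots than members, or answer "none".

2

Take S = {team 1, team 7}. Its neighbourhood is {time slot B}, so |N(S)| = 1 < |S| = 2.
No single vertex violates Hall's condition since each has at least one neighbour, so 2 is the minimum.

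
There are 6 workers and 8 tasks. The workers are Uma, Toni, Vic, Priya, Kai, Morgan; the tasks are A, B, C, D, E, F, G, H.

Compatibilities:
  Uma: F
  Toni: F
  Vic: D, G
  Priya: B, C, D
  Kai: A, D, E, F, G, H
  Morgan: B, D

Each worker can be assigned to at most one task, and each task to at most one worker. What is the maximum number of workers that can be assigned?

One maximum matching: Uma-F, Vic-D, Priya-C, Kai-G, Morgan-B.
The set {Uma, Toni} has only 1 neighbour ({F}), so by Hall's theorem at most 5 of the 6 workers can be matched.

5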